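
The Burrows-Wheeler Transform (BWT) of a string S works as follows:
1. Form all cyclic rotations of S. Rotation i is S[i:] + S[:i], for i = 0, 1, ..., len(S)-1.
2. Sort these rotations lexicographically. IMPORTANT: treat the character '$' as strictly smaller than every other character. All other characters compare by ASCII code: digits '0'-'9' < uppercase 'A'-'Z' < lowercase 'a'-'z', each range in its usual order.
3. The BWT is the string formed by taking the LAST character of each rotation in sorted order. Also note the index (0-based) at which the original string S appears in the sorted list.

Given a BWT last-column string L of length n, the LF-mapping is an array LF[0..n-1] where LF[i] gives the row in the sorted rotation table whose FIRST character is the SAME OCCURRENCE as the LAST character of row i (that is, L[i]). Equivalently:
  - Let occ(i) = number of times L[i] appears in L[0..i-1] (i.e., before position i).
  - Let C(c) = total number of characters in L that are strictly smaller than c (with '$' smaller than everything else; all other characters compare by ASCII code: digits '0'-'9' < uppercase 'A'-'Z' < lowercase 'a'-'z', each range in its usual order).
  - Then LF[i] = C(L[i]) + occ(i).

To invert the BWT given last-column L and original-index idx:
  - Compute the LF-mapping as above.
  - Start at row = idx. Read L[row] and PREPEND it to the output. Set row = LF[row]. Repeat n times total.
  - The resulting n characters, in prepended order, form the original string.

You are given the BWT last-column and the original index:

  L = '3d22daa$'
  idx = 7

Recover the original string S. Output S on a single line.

Answer: daad223$

Derivation:
LF mapping: 3 6 1 2 7 4 5 0
Walk LF starting at row 7, prepending L[row]:
  step 1: row=7, L[7]='$', prepend. Next row=LF[7]=0
  step 2: row=0, L[0]='3', prepend. Next row=LF[0]=3
  step 3: row=3, L[3]='2', prepend. Next row=LF[3]=2
  step 4: row=2, L[2]='2', prepend. Next row=LF[2]=1
  step 5: row=1, L[1]='d', prepend. Next row=LF[1]=6
  step 6: row=6, L[6]='a', prepend. Next row=LF[6]=5
  step 7: row=5, L[5]='a', prepend. Next row=LF[5]=4
  step 8: row=4, L[4]='d', prepend. Next row=LF[4]=7
Reversed output: daad223$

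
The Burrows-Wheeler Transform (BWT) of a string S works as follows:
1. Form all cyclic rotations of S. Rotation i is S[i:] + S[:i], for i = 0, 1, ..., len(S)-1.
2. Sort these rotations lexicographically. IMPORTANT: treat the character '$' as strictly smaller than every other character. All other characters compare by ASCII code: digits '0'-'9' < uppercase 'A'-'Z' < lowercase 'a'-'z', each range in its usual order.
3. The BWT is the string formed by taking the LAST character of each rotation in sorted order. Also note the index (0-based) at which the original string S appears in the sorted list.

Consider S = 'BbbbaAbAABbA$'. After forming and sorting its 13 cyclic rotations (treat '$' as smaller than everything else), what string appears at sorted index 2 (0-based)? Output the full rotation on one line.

Answer: AABbA$BbbbaAb

Derivation:
All 13 rotations (rotation i = S[i:]+S[:i]):
  rot[0] = BbbbaAbAABbA$
  rot[1] = bbbaAbAABbA$B
  rot[2] = bbaAbAABbA$Bb
  rot[3] = baAbAABbA$Bbb
  rot[4] = aAbAABbA$Bbbb
  rot[5] = AbAABbA$Bbbba
  rot[6] = bAABbA$BbbbaA
  rot[7] = AABbA$BbbbaAb
  rot[8] = ABbA$BbbbaAbA
  rot[9] = BbA$BbbbaAbAA
  rot[10] = bA$BbbbaAbAAB
  rot[11] = A$BbbbaAbAABb
  rot[12] = $BbbbaAbAABbA
Sorted (with $ < everything):
  sorted[0] = $BbbbaAbAABbA
  sorted[1] = A$BbbbaAbAABb
  sorted[2] = AABbA$BbbbaAb
  sorted[3] = ABbA$BbbbaAbA
  sorted[4] = AbAABbA$Bbbba
  sorted[5] = BbA$BbbbaAbAA
  sorted[6] = BbbbaAbAABbA$
  sorted[7] = aAbAABbA$Bbbb
  sorted[8] = bA$BbbbaAbAAB
  sorted[9] = bAABbA$BbbbaA
  sorted[10] = baAbAABbA$Bbb
  sorted[11] = bbaAbAABbA$Bb
  sorted[12] = bbbaAbAABbA$B
sorted[2] = AABbA$BbbbaAb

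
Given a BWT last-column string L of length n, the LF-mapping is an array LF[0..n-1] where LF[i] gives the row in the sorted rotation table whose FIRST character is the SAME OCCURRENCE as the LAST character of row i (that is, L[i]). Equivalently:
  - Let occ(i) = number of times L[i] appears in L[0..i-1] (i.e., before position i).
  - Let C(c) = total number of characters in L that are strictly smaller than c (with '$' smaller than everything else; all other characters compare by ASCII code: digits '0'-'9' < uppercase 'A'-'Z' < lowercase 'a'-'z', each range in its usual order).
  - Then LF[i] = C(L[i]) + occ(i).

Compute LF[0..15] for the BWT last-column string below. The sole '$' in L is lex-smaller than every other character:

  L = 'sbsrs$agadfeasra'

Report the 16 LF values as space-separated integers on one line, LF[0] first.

Char counts: '$':1, 'a':4, 'b':1, 'd':1, 'e':1, 'f':1, 'g':1, 'r':2, 's':4
C (first-col start): C('$')=0, C('a')=1, C('b')=5, C('d')=6, C('e')=7, C('f')=8, C('g')=9, C('r')=10, C('s')=12
L[0]='s': occ=0, LF[0]=C('s')+0=12+0=12
L[1]='b': occ=0, LF[1]=C('b')+0=5+0=5
L[2]='s': occ=1, LF[2]=C('s')+1=12+1=13
L[3]='r': occ=0, LF[3]=C('r')+0=10+0=10
L[4]='s': occ=2, LF[4]=C('s')+2=12+2=14
L[5]='$': occ=0, LF[5]=C('$')+0=0+0=0
L[6]='a': occ=0, LF[6]=C('a')+0=1+0=1
L[7]='g': occ=0, LF[7]=C('g')+0=9+0=9
L[8]='a': occ=1, LF[8]=C('a')+1=1+1=2
L[9]='d': occ=0, LF[9]=C('d')+0=6+0=6
L[10]='f': occ=0, LF[10]=C('f')+0=8+0=8
L[11]='e': occ=0, LF[11]=C('e')+0=7+0=7
L[12]='a': occ=2, LF[12]=C('a')+2=1+2=3
L[13]='s': occ=3, LF[13]=C('s')+3=12+3=15
L[14]='r': occ=1, LF[14]=C('r')+1=10+1=11
L[15]='a': occ=3, LF[15]=C('a')+3=1+3=4

Answer: 12 5 13 10 14 0 1 9 2 6 8 7 3 15 11 4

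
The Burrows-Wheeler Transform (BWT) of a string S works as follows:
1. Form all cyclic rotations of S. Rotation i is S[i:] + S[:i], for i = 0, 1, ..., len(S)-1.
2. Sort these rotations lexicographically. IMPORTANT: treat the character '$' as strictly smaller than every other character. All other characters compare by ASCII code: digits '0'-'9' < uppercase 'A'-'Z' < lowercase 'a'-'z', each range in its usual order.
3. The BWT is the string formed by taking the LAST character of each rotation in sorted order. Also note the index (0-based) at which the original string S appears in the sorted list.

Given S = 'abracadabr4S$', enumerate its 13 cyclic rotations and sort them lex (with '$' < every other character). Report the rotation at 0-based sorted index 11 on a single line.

Answer: r4S$abracadab

Derivation:
All 13 rotations (rotation i = S[i:]+S[:i]):
  rot[0] = abracadabr4S$
  rot[1] = bracadabr4S$a
  rot[2] = racadabr4S$ab
  rot[3] = acadabr4S$abr
  rot[4] = cadabr4S$abra
  rot[5] = adabr4S$abrac
  rot[6] = dabr4S$abraca
  rot[7] = abr4S$abracad
  rot[8] = br4S$abracada
  rot[9] = r4S$abracadab
  rot[10] = 4S$abracadabr
  rot[11] = S$abracadabr4
  rot[12] = $abracadabr4S
Sorted (with $ < everything):
  sorted[0] = $abracadabr4S
  sorted[1] = 4S$abracadabr
  sorted[2] = S$abracadabr4
  sorted[3] = abr4S$abracad
  sorted[4] = abracadabr4S$
  sorted[5] = acadabr4S$abr
  sorted[6] = adabr4S$abrac
  sorted[7] = br4S$abracada
  sorted[8] = bracadabr4S$a
  sorted[9] = cadabr4S$abra
  sorted[10] = dabr4S$abraca
  sorted[11] = r4S$abracadab
  sorted[12] = racadabr4S$ab
sorted[11] = r4S$abracadab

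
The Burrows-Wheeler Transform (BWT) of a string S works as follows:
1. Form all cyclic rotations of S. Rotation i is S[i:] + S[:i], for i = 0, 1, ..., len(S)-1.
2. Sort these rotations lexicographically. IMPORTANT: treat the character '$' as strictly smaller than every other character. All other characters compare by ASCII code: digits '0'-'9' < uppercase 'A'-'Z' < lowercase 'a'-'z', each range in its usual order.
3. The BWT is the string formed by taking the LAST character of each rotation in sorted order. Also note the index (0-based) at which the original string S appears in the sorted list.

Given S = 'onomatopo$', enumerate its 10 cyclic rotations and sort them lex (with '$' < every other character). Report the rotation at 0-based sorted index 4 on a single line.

All 10 rotations (rotation i = S[i:]+S[:i]):
  rot[0] = onomatopo$
  rot[1] = nomatopo$o
  rot[2] = omatopo$on
  rot[3] = matopo$ono
  rot[4] = atopo$onom
  rot[5] = topo$onoma
  rot[6] = opo$onomat
  rot[7] = po$onomato
  rot[8] = o$onomatop
  rot[9] = $onomatopo
Sorted (with $ < everything):
  sorted[0] = $onomatopo
  sorted[1] = atopo$onom
  sorted[2] = matopo$ono
  sorted[3] = nomatopo$o
  sorted[4] = o$onomatop
  sorted[5] = omatopo$on
  sorted[6] = onomatopo$
  sorted[7] = opo$onomat
  sorted[8] = po$onomato
  sorted[9] = topo$onoma
sorted[4] = o$onomatop

Answer: o$onomatop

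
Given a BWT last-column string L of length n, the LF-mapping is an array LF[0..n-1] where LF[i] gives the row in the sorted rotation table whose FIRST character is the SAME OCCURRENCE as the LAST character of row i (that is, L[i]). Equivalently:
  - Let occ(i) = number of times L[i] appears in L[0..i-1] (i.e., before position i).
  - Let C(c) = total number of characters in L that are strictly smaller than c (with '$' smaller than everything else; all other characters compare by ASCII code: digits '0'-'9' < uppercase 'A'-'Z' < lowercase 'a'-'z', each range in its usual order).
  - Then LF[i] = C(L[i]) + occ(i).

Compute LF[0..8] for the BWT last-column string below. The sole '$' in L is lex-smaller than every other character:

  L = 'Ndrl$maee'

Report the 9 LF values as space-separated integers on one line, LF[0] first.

Answer: 1 3 8 6 0 7 2 4 5

Derivation:
Char counts: '$':1, 'N':1, 'a':1, 'd':1, 'e':2, 'l':1, 'm':1, 'r':1
C (first-col start): C('$')=0, C('N')=1, C('a')=2, C('d')=3, C('e')=4, C('l')=6, C('m')=7, C('r')=8
L[0]='N': occ=0, LF[0]=C('N')+0=1+0=1
L[1]='d': occ=0, LF[1]=C('d')+0=3+0=3
L[2]='r': occ=0, LF[2]=C('r')+0=8+0=8
L[3]='l': occ=0, LF[3]=C('l')+0=6+0=6
L[4]='$': occ=0, LF[4]=C('$')+0=0+0=0
L[5]='m': occ=0, LF[5]=C('m')+0=7+0=7
L[6]='a': occ=0, LF[6]=C('a')+0=2+0=2
L[7]='e': occ=0, LF[7]=C('e')+0=4+0=4
L[8]='e': occ=1, LF[8]=C('e')+1=4+1=5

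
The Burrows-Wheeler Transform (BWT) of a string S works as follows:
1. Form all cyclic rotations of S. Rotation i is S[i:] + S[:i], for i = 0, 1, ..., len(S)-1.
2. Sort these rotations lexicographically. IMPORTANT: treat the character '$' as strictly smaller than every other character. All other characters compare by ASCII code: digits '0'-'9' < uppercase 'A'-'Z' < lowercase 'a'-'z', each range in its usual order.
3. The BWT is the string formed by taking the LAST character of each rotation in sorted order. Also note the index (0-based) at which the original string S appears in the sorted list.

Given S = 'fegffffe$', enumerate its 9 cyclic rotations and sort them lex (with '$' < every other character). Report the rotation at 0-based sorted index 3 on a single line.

Answer: fe$fegfff

Derivation:
All 9 rotations (rotation i = S[i:]+S[:i]):
  rot[0] = fegffffe$
  rot[1] = egffffe$f
  rot[2] = gffffe$fe
  rot[3] = ffffe$feg
  rot[4] = fffe$fegf
  rot[5] = ffe$fegff
  rot[6] = fe$fegfff
  rot[7] = e$fegffff
  rot[8] = $fegffffe
Sorted (with $ < everything):
  sorted[0] = $fegffffe
  sorted[1] = e$fegffff
  sorted[2] = egffffe$f
  sorted[3] = fe$fegfff
  sorted[4] = fegffffe$
  sorted[5] = ffe$fegff
  sorted[6] = fffe$fegf
  sorted[7] = ffffe$feg
  sorted[8] = gffffe$fe
sorted[3] = fe$fegfff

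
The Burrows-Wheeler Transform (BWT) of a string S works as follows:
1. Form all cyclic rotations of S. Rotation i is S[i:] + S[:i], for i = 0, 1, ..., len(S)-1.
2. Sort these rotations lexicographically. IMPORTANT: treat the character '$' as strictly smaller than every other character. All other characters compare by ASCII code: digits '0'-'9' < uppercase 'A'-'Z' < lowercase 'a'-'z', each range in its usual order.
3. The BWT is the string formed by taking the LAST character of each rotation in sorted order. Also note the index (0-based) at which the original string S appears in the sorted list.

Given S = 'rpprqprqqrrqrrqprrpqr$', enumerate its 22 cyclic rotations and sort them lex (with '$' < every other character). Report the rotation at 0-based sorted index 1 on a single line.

Answer: pprqprqqrrqrrqprrpqr$r

Derivation:
All 22 rotations (rotation i = S[i:]+S[:i]):
  rot[0] = rpprqprqqrrqrrqprrpqr$
  rot[1] = pprqprqqrrqrrqprrpqr$r
  rot[2] = prqprqqrrqrrqprrpqr$rp
  rot[3] = rqprqqrrqrrqprrpqr$rpp
  rot[4] = qprqqrrqrrqprrpqr$rppr
  rot[5] = prqqrrqrrqprrpqr$rpprq
  rot[6] = rqqrrqrrqprrpqr$rpprqp
  rot[7] = qqrrqrrqprrpqr$rpprqpr
  rot[8] = qrrqrrqprrpqr$rpprqprq
  rot[9] = rrqrrqprrpqr$rpprqprqq
  rot[10] = rqrrqprrpqr$rpprqprqqr
  rot[11] = qrrqprrpqr$rpprqprqqrr
  rot[12] = rrqprrpqr$rpprqprqqrrq
  rot[13] = rqprrpqr$rpprqprqqrrqr
  rot[14] = qprrpqr$rpprqprqqrrqrr
  rot[15] = prrpqr$rpprqprqqrrqrrq
  rot[16] = rrpqr$rpprqprqqrrqrrqp
  rot[17] = rpqr$rpprqprqqrrqrrqpr
  rot[18] = pqr$rpprqprqqrrqrrqprr
  rot[19] = qr$rpprqprqqrrqrrqprrp
  rot[20] = r$rpprqprqqrrqrrqprrpq
  rot[21] = $rpprqprqqrrqrrqprrpqr
Sorted (with $ < everything):
  sorted[0] = $rpprqprqqrrqrrqprrpqr
  sorted[1] = pprqprqqrrqrrqprrpqr$r
  sorted[2] = pqr$rpprqprqqrrqrrqprr
  sorted[3] = prqprqqrrqrrqprrpqr$rp
  sorted[4] = prqqrrqrrqprrpqr$rpprq
  sorted[5] = prrpqr$rpprqprqqrrqrrq
  sorted[6] = qprqqrrqrrqprrpqr$rppr
  sorted[7] = qprrpqr$rpprqprqqrrqrr
  sorted[8] = qqrrqrrqprrpqr$rpprqpr
  sorted[9] = qr$rpprqprqqrrqrrqprrp
  sorted[10] = qrrqprrpqr$rpprqprqqrr
  sorted[11] = qrrqrrqprrpqr$rpprqprq
  sorted[12] = r$rpprqprqqrrqrrqprrpq
  sorted[13] = rpprqprqqrrqrrqprrpqr$
  sorted[14] = rpqr$rpprqprqqrrqrrqpr
  sorted[15] = rqprqqrrqrrqprrpqr$rpp
  sorted[16] = rqprrpqr$rpprqprqqrrqr
  sorted[17] = rqqrrqrrqprrpqr$rpprqp
  sorted[18] = rqrrqprrpqr$rpprqprqqr
  sorted[19] = rrpqr$rpprqprqqrrqrrqp
  sorted[20] = rrqprrpqr$rpprqprqqrrq
  sorted[21] = rrqrrqprrpqr$rpprqprqq
sorted[1] = pprqprqqrrqrrqprrpqr$r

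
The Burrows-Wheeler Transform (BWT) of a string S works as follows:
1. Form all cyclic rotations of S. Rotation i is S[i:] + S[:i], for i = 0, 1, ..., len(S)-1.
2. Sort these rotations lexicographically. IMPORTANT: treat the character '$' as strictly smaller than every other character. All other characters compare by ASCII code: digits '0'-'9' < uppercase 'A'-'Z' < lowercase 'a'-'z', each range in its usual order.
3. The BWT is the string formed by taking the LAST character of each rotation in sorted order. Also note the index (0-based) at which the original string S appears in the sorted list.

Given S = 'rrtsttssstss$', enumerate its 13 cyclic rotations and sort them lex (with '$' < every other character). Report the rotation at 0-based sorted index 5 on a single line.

Answer: ssstss$rrtstt

Derivation:
All 13 rotations (rotation i = S[i:]+S[:i]):
  rot[0] = rrtsttssstss$
  rot[1] = rtsttssstss$r
  rot[2] = tsttssstss$rr
  rot[3] = sttssstss$rrt
  rot[4] = ttssstss$rrts
  rot[5] = tssstss$rrtst
  rot[6] = ssstss$rrtstt
  rot[7] = sstss$rrtstts
  rot[8] = stss$rrtsttss
  rot[9] = tss$rrtsttsss
  rot[10] = ss$rrtsttssst
  rot[11] = s$rrtsttsssts
  rot[12] = $rrtsttssstss
Sorted (with $ < everything):
  sorted[0] = $rrtsttssstss
  sorted[1] = rrtsttssstss$
  sorted[2] = rtsttssstss$r
  sorted[3] = s$rrtsttsssts
  sorted[4] = ss$rrtsttssst
  sorted[5] = ssstss$rrtstt
  sorted[6] = sstss$rrtstts
  sorted[7] = stss$rrtsttss
  sorted[8] = sttssstss$rrt
  sorted[9] = tss$rrtsttsss
  sorted[10] = tssstss$rrtst
  sorted[11] = tsttssstss$rr
  sorted[12] = ttssstss$rrts
sorted[5] = ssstss$rrtstt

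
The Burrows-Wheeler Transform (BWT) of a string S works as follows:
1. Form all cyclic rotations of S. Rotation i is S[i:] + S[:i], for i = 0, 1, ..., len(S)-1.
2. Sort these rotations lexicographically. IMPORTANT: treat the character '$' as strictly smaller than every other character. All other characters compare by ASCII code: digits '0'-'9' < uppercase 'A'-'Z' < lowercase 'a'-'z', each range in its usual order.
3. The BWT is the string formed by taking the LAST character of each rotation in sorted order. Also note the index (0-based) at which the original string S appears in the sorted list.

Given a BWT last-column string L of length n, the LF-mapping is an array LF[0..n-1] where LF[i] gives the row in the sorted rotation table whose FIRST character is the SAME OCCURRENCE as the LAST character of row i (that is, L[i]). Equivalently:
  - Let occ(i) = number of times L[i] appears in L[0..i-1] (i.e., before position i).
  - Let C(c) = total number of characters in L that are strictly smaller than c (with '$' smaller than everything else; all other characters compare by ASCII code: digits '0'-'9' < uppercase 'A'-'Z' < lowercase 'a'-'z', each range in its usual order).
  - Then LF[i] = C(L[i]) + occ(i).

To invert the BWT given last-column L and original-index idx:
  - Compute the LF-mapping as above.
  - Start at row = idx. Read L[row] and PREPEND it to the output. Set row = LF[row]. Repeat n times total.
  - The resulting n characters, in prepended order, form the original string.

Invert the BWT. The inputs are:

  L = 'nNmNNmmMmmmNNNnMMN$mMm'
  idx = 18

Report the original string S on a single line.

LF mapping: 20 5 12 6 7 13 14 1 15 16 17 8 9 10 21 2 3 11 0 18 4 19
Walk LF starting at row 18, prepending L[row]:
  step 1: row=18, L[18]='$', prepend. Next row=LF[18]=0
  step 2: row=0, L[0]='n', prepend. Next row=LF[0]=20
  step 3: row=20, L[20]='M', prepend. Next row=LF[20]=4
  step 4: row=4, L[4]='N', prepend. Next row=LF[4]=7
  step 5: row=7, L[7]='M', prepend. Next row=LF[7]=1
  step 6: row=1, L[1]='N', prepend. Next row=LF[1]=5
  step 7: row=5, L[5]='m', prepend. Next row=LF[5]=13
  step 8: row=13, L[13]='N', prepend. Next row=LF[13]=10
  step 9: row=10, L[10]='m', prepend. Next row=LF[10]=17
  step 10: row=17, L[17]='N', prepend. Next row=LF[17]=11
  step 11: row=11, L[11]='N', prepend. Next row=LF[11]=8
  step 12: row=8, L[8]='m', prepend. Next row=LF[8]=15
  step 13: row=15, L[15]='M', prepend. Next row=LF[15]=2
  step 14: row=2, L[2]='m', prepend. Next row=LF[2]=12
  step 15: row=12, L[12]='N', prepend. Next row=LF[12]=9
  step 16: row=9, L[9]='m', prepend. Next row=LF[9]=16
  step 17: row=16, L[16]='M', prepend. Next row=LF[16]=3
  step 18: row=3, L[3]='N', prepend. Next row=LF[3]=6
  step 19: row=6, L[6]='m', prepend. Next row=LF[6]=14
  step 20: row=14, L[14]='n', prepend. Next row=LF[14]=21
  step 21: row=21, L[21]='m', prepend. Next row=LF[21]=19
  step 22: row=19, L[19]='m', prepend. Next row=LF[19]=18
Reversed output: mmnmNMmNmMmNNmNmNMNMn$

Answer: mmnmNMmNmMmNNmNmNMNMn$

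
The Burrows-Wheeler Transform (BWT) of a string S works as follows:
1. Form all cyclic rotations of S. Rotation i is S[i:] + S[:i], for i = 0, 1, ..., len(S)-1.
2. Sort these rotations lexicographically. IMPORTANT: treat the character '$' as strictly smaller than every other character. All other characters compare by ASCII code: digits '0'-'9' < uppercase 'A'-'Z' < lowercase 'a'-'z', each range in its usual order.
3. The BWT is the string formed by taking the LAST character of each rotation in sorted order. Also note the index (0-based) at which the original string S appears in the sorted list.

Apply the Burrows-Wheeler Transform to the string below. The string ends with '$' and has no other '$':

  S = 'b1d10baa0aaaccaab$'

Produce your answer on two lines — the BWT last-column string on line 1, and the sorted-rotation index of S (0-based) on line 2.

Answer: ba1dbab0caaaa$0ca1
13

Derivation:
All 18 rotations (rotation i = S[i:]+S[:i]):
  rot[0] = b1d10baa0aaaccaab$
  rot[1] = 1d10baa0aaaccaab$b
  rot[2] = d10baa0aaaccaab$b1
  rot[3] = 10baa0aaaccaab$b1d
  rot[4] = 0baa0aaaccaab$b1d1
  rot[5] = baa0aaaccaab$b1d10
  rot[6] = aa0aaaccaab$b1d10b
  rot[7] = a0aaaccaab$b1d10ba
  rot[8] = 0aaaccaab$b1d10baa
  rot[9] = aaaccaab$b1d10baa0
  rot[10] = aaccaab$b1d10baa0a
  rot[11] = accaab$b1d10baa0aa
  rot[12] = ccaab$b1d10baa0aaa
  rot[13] = caab$b1d10baa0aaac
  rot[14] = aab$b1d10baa0aaacc
  rot[15] = ab$b1d10baa0aaacca
  rot[16] = b$b1d10baa0aaaccaa
  rot[17] = $b1d10baa0aaaccaab
Sorted (with $ < everything):
  sorted[0] = $b1d10baa0aaaccaab  (last char: 'b')
  sorted[1] = 0aaaccaab$b1d10baa  (last char: 'a')
  sorted[2] = 0baa0aaaccaab$b1d1  (last char: '1')
  sorted[3] = 10baa0aaaccaab$b1d  (last char: 'd')
  sorted[4] = 1d10baa0aaaccaab$b  (last char: 'b')
  sorted[5] = a0aaaccaab$b1d10ba  (last char: 'a')
  sorted[6] = aa0aaaccaab$b1d10b  (last char: 'b')
  sorted[7] = aaaccaab$b1d10baa0  (last char: '0')
  sorted[8] = aab$b1d10baa0aaacc  (last char: 'c')
  sorted[9] = aaccaab$b1d10baa0a  (last char: 'a')
  sorted[10] = ab$b1d10baa0aaacca  (last char: 'a')
  sorted[11] = accaab$b1d10baa0aa  (last char: 'a')
  sorted[12] = b$b1d10baa0aaaccaa  (last char: 'a')
  sorted[13] = b1d10baa0aaaccaab$  (last char: '$')
  sorted[14] = baa0aaaccaab$b1d10  (last char: '0')
  sorted[15] = caab$b1d10baa0aaac  (last char: 'c')
  sorted[16] = ccaab$b1d10baa0aaa  (last char: 'a')
  sorted[17] = d10baa0aaaccaab$b1  (last char: '1')
Last column: ba1dbab0caaaa$0ca1
Original string S is at sorted index 13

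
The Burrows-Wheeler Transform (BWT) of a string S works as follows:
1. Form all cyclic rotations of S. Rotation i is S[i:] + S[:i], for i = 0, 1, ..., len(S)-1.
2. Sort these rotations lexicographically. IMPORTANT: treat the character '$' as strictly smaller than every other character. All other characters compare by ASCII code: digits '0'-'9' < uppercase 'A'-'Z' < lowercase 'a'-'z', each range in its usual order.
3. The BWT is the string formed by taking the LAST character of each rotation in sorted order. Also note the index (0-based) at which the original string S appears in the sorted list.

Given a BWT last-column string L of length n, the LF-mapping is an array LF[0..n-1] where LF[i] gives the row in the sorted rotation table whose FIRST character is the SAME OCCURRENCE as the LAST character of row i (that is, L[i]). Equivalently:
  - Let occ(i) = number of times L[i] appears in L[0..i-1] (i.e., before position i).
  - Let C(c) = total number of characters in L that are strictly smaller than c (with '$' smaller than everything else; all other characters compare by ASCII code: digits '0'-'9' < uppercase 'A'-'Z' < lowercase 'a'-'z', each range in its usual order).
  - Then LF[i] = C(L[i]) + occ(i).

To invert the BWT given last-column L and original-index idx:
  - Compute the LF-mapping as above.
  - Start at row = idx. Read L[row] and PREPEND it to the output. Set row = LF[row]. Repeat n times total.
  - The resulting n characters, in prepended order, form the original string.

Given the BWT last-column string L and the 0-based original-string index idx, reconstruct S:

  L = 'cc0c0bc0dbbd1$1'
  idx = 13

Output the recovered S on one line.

LF mapping: 9 10 1 11 2 6 12 3 13 7 8 14 4 0 5
Walk LF starting at row 13, prepending L[row]:
  step 1: row=13, L[13]='$', prepend. Next row=LF[13]=0
  step 2: row=0, L[0]='c', prepend. Next row=LF[0]=9
  step 3: row=9, L[9]='b', prepend. Next row=LF[9]=7
  step 4: row=7, L[7]='0', prepend. Next row=LF[7]=3
  step 5: row=3, L[3]='c', prepend. Next row=LF[3]=11
  step 6: row=11, L[11]='d', prepend. Next row=LF[11]=14
  step 7: row=14, L[14]='1', prepend. Next row=LF[14]=5
  step 8: row=5, L[5]='b', prepend. Next row=LF[5]=6
  step 9: row=6, L[6]='c', prepend. Next row=LF[6]=12
  step 10: row=12, L[12]='1', prepend. Next row=LF[12]=4
  step 11: row=4, L[4]='0', prepend. Next row=LF[4]=2
  step 12: row=2, L[2]='0', prepend. Next row=LF[2]=1
  step 13: row=1, L[1]='c', prepend. Next row=LF[1]=10
  step 14: row=10, L[10]='b', prepend. Next row=LF[10]=8
  step 15: row=8, L[8]='d', prepend. Next row=LF[8]=13
Reversed output: dbc001cb1dc0bc$

Answer: dbc001cb1dc0bc$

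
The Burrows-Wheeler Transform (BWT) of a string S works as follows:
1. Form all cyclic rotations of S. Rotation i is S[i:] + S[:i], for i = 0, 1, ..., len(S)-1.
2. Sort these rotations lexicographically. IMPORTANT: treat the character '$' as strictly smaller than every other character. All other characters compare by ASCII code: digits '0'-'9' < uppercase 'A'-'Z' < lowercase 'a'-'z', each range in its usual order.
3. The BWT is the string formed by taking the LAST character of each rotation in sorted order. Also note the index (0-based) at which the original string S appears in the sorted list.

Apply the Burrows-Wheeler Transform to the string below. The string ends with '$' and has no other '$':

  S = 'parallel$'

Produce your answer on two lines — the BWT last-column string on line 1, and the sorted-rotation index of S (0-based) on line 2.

Answer: lrplela$a
7

Derivation:
All 9 rotations (rotation i = S[i:]+S[:i]):
  rot[0] = parallel$
  rot[1] = arallel$p
  rot[2] = rallel$pa
  rot[3] = allel$par
  rot[4] = llel$para
  rot[5] = lel$paral
  rot[6] = el$parall
  rot[7] = l$paralle
  rot[8] = $parallel
Sorted (with $ < everything):
  sorted[0] = $parallel  (last char: 'l')
  sorted[1] = allel$par  (last char: 'r')
  sorted[2] = arallel$p  (last char: 'p')
  sorted[3] = el$parall  (last char: 'l')
  sorted[4] = l$paralle  (last char: 'e')
  sorted[5] = lel$paral  (last char: 'l')
  sorted[6] = llel$para  (last char: 'a')
  sorted[7] = parallel$  (last char: '$')
  sorted[8] = rallel$pa  (last char: 'a')
Last column: lrplela$a
Original string S is at sorted index 7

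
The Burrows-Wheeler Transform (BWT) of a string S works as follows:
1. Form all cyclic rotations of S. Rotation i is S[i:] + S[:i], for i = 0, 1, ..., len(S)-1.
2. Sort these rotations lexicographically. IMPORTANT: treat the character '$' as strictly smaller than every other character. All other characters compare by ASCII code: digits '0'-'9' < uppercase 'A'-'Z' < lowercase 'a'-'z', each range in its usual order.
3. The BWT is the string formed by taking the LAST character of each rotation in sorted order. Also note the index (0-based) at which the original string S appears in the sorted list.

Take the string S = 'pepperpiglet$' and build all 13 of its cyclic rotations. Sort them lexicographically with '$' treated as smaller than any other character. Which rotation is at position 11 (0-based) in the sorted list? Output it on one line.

Answer: rpiglet$peppe

Derivation:
All 13 rotations (rotation i = S[i:]+S[:i]):
  rot[0] = pepperpiglet$
  rot[1] = epperpiglet$p
  rot[2] = pperpiglet$pe
  rot[3] = perpiglet$pep
  rot[4] = erpiglet$pepp
  rot[5] = rpiglet$peppe
  rot[6] = piglet$pepper
  rot[7] = iglet$pepperp
  rot[8] = glet$pepperpi
  rot[9] = let$pepperpig
  rot[10] = et$pepperpigl
  rot[11] = t$pepperpigle
  rot[12] = $pepperpiglet
Sorted (with $ < everything):
  sorted[0] = $pepperpiglet
  sorted[1] = epperpiglet$p
  sorted[2] = erpiglet$pepp
  sorted[3] = et$pepperpigl
  sorted[4] = glet$pepperpi
  sorted[5] = iglet$pepperp
  sorted[6] = let$pepperpig
  sorted[7] = pepperpiglet$
  sorted[8] = perpiglet$pep
  sorted[9] = piglet$pepper
  sorted[10] = pperpiglet$pe
  sorted[11] = rpiglet$peppe
  sorted[12] = t$pepperpigle
sorted[11] = rpiglet$peppe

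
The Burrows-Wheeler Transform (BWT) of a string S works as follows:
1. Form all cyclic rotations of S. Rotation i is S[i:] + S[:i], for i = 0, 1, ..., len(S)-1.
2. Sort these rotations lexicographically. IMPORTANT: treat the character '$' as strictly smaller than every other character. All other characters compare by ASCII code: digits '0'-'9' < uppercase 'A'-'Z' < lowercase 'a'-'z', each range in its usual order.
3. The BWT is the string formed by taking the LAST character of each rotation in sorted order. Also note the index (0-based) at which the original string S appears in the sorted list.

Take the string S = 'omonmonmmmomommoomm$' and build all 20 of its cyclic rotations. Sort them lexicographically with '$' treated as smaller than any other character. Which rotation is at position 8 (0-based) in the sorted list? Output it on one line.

All 20 rotations (rotation i = S[i:]+S[:i]):
  rot[0] = omonmonmmmomommoomm$
  rot[1] = monmonmmmomommoomm$o
  rot[2] = onmonmmmomommoomm$om
  rot[3] = nmonmmmomommoomm$omo
  rot[4] = monmmmomommoomm$omon
  rot[5] = onmmmomommoomm$omonm
  rot[6] = nmmmomommoomm$omonmo
  rot[7] = mmmomommoomm$omonmon
  rot[8] = mmomommoomm$omonmonm
  rot[9] = momommoomm$omonmonmm
  rot[10] = omommoomm$omonmonmmm
  rot[11] = mommoomm$omonmonmmmo
  rot[12] = ommoomm$omonmonmmmom
  rot[13] = mmoomm$omonmonmmmomo
  rot[14] = moomm$omonmonmmmomom
  rot[15] = oomm$omonmonmmmomomm
  rot[16] = omm$omonmonmmmomommo
  rot[17] = mm$omonmonmmmomommoo
  rot[18] = m$omonmonmmmomommoom
  rot[19] = $omonmonmmmomommoomm
Sorted (with $ < everything):
  sorted[0] = $omonmonmmmomommoomm
  sorted[1] = m$omonmonmmmomommoom
  sorted[2] = mm$omonmonmmmomommoo
  sorted[3] = mmmomommoomm$omonmon
  sorted[4] = mmomommoomm$omonmonm
  sorted[5] = mmoomm$omonmonmmmomo
  sorted[6] = mommoomm$omonmonmmmo
  sorted[7] = momommoomm$omonmonmm
  sorted[8] = monmmmomommoomm$omon
  sorted[9] = monmonmmmomommoomm$o
  sorted[10] = moomm$omonmonmmmomom
  sorted[11] = nmmmomommoomm$omonmo
  sorted[12] = nmonmmmomommoomm$omo
  sorted[13] = omm$omonmonmmmomommo
  sorted[14] = ommoomm$omonmonmmmom
  sorted[15] = omommoomm$omonmonmmm
  sorted[16] = omonmonmmmomommoomm$
  sorted[17] = onmmmomommoomm$omonm
  sorted[18] = onmonmmmomommoomm$om
  sorted[19] = oomm$omonmonmmmomomm
sorted[8] = monmmmomommoomm$omon

Answer: monmmmomommoomm$omon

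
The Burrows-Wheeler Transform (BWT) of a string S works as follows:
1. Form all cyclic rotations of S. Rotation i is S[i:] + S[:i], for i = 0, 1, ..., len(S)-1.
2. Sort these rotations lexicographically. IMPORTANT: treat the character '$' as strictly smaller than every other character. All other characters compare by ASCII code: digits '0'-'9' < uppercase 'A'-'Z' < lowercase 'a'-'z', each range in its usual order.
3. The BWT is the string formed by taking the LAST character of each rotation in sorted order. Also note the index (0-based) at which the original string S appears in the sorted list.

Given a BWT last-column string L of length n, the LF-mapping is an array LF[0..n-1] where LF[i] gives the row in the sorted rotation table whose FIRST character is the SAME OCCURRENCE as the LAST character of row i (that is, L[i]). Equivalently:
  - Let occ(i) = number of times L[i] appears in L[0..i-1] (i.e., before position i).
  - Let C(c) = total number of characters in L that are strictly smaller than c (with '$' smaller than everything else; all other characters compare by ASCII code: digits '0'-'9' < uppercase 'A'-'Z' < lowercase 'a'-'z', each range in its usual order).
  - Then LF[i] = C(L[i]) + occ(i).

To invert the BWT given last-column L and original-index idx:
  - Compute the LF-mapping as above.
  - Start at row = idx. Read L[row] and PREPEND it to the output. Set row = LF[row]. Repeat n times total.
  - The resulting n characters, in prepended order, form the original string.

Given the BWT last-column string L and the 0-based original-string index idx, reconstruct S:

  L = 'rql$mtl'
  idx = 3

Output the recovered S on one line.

LF mapping: 5 4 1 0 3 6 2
Walk LF starting at row 3, prepending L[row]:
  step 1: row=3, L[3]='$', prepend. Next row=LF[3]=0
  step 2: row=0, L[0]='r', prepend. Next row=LF[0]=5
  step 3: row=5, L[5]='t', prepend. Next row=LF[5]=6
  step 4: row=6, L[6]='l', prepend. Next row=LF[6]=2
  step 5: row=2, L[2]='l', prepend. Next row=LF[2]=1
  step 6: row=1, L[1]='q', prepend. Next row=LF[1]=4
  step 7: row=4, L[4]='m', prepend. Next row=LF[4]=3
Reversed output: mqlltr$

Answer: mqlltr$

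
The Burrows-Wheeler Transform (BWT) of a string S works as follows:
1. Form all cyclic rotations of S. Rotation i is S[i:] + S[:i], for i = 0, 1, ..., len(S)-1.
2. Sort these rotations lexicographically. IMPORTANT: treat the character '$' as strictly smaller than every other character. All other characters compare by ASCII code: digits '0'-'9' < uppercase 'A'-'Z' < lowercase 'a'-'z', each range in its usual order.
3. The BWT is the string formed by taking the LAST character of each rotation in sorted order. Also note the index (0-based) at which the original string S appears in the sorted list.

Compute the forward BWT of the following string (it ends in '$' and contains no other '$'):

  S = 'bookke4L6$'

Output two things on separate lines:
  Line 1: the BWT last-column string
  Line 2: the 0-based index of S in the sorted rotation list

All 10 rotations (rotation i = S[i:]+S[:i]):
  rot[0] = bookke4L6$
  rot[1] = ookke4L6$b
  rot[2] = okke4L6$bo
  rot[3] = kke4L6$boo
  rot[4] = ke4L6$book
  rot[5] = e4L6$bookk
  rot[6] = 4L6$bookke
  rot[7] = L6$bookke4
  rot[8] = 6$bookke4L
  rot[9] = $bookke4L6
Sorted (with $ < everything):
  sorted[0] = $bookke4L6  (last char: '6')
  sorted[1] = 4L6$bookke  (last char: 'e')
  sorted[2] = 6$bookke4L  (last char: 'L')
  sorted[3] = L6$bookke4  (last char: '4')
  sorted[4] = bookke4L6$  (last char: '$')
  sorted[5] = e4L6$bookk  (last char: 'k')
  sorted[6] = ke4L6$book  (last char: 'k')
  sorted[7] = kke4L6$boo  (last char: 'o')
  sorted[8] = okke4L6$bo  (last char: 'o')
  sorted[9] = ookke4L6$b  (last char: 'b')
Last column: 6eL4$kkoob
Original string S is at sorted index 4

Answer: 6eL4$kkoob
4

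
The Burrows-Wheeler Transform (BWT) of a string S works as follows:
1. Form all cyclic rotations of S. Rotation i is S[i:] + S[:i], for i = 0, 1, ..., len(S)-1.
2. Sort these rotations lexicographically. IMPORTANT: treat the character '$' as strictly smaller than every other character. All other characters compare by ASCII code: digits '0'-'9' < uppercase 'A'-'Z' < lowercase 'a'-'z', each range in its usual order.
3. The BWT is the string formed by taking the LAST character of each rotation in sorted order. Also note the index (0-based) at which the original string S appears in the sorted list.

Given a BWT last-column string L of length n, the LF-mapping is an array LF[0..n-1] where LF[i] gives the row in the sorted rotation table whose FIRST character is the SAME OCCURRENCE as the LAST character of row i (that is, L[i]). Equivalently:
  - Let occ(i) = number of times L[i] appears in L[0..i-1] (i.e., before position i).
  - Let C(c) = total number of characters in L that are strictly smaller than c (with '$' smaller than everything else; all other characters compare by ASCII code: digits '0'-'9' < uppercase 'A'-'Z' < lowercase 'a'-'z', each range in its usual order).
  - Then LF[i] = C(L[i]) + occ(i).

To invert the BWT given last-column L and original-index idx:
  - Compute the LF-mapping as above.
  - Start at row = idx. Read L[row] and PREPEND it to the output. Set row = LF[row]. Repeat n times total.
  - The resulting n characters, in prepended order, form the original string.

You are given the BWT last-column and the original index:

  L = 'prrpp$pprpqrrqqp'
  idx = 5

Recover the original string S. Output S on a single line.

Answer: pprrppppqrqqrrp$

Derivation:
LF mapping: 1 11 12 2 3 0 4 5 13 6 8 14 15 9 10 7
Walk LF starting at row 5, prepending L[row]:
  step 1: row=5, L[5]='$', prepend. Next row=LF[5]=0
  step 2: row=0, L[0]='p', prepend. Next row=LF[0]=1
  step 3: row=1, L[1]='r', prepend. Next row=LF[1]=11
  step 4: row=11, L[11]='r', prepend. Next row=LF[11]=14
  step 5: row=14, L[14]='q', prepend. Next row=LF[14]=10
  step 6: row=10, L[10]='q', prepend. Next row=LF[10]=8
  step 7: row=8, L[8]='r', prepend. Next row=LF[8]=13
  step 8: row=13, L[13]='q', prepend. Next row=LF[13]=9
  step 9: row=9, L[9]='p', prepend. Next row=LF[9]=6
  step 10: row=6, L[6]='p', prepend. Next row=LF[6]=4
  step 11: row=4, L[4]='p', prepend. Next row=LF[4]=3
  step 12: row=3, L[3]='p', prepend. Next row=LF[3]=2
  step 13: row=2, L[2]='r', prepend. Next row=LF[2]=12
  step 14: row=12, L[12]='r', prepend. Next row=LF[12]=15
  step 15: row=15, L[15]='p', prepend. Next row=LF[15]=7
  step 16: row=7, L[7]='p', prepend. Next row=LF[7]=5
Reversed output: pprrppppqrqqrrp$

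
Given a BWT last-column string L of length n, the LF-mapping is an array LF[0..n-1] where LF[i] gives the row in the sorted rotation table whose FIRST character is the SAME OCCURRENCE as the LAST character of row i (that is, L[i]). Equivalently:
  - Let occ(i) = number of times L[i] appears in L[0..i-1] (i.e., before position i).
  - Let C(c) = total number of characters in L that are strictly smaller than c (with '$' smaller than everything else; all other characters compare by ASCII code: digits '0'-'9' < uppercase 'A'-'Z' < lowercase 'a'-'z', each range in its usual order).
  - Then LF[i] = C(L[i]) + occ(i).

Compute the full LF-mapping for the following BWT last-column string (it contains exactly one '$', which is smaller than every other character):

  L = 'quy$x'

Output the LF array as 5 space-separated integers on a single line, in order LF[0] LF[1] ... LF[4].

Answer: 1 2 4 0 3

Derivation:
Char counts: '$':1, 'q':1, 'u':1, 'x':1, 'y':1
C (first-col start): C('$')=0, C('q')=1, C('u')=2, C('x')=3, C('y')=4
L[0]='q': occ=0, LF[0]=C('q')+0=1+0=1
L[1]='u': occ=0, LF[1]=C('u')+0=2+0=2
L[2]='y': occ=0, LF[2]=C('y')+0=4+0=4
L[3]='$': occ=0, LF[3]=C('$')+0=0+0=0
L[4]='x': occ=0, LF[4]=C('x')+0=3+0=3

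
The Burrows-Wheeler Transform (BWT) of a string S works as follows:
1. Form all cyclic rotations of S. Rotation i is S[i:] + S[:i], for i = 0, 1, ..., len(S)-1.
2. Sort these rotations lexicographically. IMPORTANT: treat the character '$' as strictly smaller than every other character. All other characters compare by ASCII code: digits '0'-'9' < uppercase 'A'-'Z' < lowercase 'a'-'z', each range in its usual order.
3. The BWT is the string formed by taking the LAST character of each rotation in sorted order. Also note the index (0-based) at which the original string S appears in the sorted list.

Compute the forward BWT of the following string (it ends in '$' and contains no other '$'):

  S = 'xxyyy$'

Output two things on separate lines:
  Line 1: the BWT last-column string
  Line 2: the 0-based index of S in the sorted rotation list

Answer: y$xyyx
1

Derivation:
All 6 rotations (rotation i = S[i:]+S[:i]):
  rot[0] = xxyyy$
  rot[1] = xyyy$x
  rot[2] = yyy$xx
  rot[3] = yy$xxy
  rot[4] = y$xxyy
  rot[5] = $xxyyy
Sorted (with $ < everything):
  sorted[0] = $xxyyy  (last char: 'y')
  sorted[1] = xxyyy$  (last char: '$')
  sorted[2] = xyyy$x  (last char: 'x')
  sorted[3] = y$xxyy  (last char: 'y')
  sorted[4] = yy$xxy  (last char: 'y')
  sorted[5] = yyy$xx  (last char: 'x')
Last column: y$xyyx
Original string S is at sorted index 1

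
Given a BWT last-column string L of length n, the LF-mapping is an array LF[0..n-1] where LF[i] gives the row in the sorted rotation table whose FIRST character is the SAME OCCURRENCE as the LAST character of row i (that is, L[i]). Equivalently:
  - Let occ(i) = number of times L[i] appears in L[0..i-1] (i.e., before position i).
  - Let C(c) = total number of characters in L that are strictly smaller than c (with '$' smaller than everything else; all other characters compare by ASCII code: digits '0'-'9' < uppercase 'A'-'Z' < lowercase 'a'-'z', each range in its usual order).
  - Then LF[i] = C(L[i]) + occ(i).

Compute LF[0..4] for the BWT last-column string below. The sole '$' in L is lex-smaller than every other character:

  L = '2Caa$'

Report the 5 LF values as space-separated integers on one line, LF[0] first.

Char counts: '$':1, '2':1, 'C':1, 'a':2
C (first-col start): C('$')=0, C('2')=1, C('C')=2, C('a')=3
L[0]='2': occ=0, LF[0]=C('2')+0=1+0=1
L[1]='C': occ=0, LF[1]=C('C')+0=2+0=2
L[2]='a': occ=0, LF[2]=C('a')+0=3+0=3
L[3]='a': occ=1, LF[3]=C('a')+1=3+1=4
L[4]='$': occ=0, LF[4]=C('$')+0=0+0=0

Answer: 1 2 3 4 0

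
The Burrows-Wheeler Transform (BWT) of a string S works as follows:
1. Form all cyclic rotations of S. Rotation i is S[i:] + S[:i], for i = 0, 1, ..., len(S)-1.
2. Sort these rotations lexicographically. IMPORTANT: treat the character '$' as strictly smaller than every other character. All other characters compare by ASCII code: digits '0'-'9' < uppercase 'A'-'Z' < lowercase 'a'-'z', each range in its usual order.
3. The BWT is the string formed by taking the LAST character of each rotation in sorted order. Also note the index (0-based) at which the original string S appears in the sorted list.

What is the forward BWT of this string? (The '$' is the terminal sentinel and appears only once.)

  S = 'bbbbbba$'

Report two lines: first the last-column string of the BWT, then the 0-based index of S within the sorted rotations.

Answer: abbbbbb$
7

Derivation:
All 8 rotations (rotation i = S[i:]+S[:i]):
  rot[0] = bbbbbba$
  rot[1] = bbbbba$b
  rot[2] = bbbba$bb
  rot[3] = bbba$bbb
  rot[4] = bba$bbbb
  rot[5] = ba$bbbbb
  rot[6] = a$bbbbbb
  rot[7] = $bbbbbba
Sorted (with $ < everything):
  sorted[0] = $bbbbbba  (last char: 'a')
  sorted[1] = a$bbbbbb  (last char: 'b')
  sorted[2] = ba$bbbbb  (last char: 'b')
  sorted[3] = bba$bbbb  (last char: 'b')
  sorted[4] = bbba$bbb  (last char: 'b')
  sorted[5] = bbbba$bb  (last char: 'b')
  sorted[6] = bbbbba$b  (last char: 'b')
  sorted[7] = bbbbbba$  (last char: '$')
Last column: abbbbbb$
Original string S is at sorted index 7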